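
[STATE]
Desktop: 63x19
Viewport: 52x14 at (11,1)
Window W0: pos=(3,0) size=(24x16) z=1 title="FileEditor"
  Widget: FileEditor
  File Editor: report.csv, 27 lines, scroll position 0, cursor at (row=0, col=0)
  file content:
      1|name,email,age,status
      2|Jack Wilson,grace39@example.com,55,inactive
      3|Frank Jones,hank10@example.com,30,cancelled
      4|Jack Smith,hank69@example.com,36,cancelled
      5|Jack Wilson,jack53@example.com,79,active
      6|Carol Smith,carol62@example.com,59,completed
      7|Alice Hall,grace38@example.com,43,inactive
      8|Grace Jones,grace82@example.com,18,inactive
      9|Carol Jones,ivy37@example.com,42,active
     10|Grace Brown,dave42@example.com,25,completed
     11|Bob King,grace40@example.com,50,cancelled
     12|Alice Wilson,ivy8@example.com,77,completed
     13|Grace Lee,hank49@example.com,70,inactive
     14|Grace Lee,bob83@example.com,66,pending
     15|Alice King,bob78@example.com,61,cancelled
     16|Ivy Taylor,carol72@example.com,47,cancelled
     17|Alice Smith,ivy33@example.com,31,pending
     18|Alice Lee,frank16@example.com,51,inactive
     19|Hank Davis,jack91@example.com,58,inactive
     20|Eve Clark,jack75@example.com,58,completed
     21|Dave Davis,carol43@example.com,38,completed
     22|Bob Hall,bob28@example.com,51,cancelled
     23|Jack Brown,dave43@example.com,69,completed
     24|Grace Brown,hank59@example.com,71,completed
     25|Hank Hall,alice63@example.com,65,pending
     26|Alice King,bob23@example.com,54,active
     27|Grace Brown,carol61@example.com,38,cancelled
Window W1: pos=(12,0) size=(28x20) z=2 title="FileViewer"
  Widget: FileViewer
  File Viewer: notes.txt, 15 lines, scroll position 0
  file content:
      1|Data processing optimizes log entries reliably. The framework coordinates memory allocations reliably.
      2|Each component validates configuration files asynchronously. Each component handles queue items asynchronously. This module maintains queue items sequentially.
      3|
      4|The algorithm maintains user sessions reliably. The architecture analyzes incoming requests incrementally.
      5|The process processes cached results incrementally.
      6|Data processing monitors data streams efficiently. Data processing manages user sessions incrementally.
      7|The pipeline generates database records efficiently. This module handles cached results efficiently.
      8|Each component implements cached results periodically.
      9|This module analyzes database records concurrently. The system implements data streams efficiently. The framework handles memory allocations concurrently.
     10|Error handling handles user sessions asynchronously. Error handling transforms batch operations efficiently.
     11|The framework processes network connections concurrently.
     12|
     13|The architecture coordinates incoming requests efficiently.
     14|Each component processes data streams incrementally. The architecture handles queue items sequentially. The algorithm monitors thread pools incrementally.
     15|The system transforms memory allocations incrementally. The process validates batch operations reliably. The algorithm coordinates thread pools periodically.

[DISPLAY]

i┃ FileViewer               ┃                       
─┠──────────────────────────┨                       
a┃Data processing optimizes▲┃                       
l┃Each component validates █┃                       
o┃                         ░┃                       
i┃The algorithm maintains u░┃                       
l┃The process processes cac░┃                       
m┃Data processing monitors ░┃                       
a┃The pipeline generates da░┃                       
o┃Each component implements░┃                       
o┃This module analyzes data░┃                       
r┃Error handling handles us░┃                       
g┃The framework processes n░┃                       
i┃                         ░┃                       


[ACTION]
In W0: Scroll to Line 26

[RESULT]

i┃ FileViewer               ┃                       
─┠──────────────────────────┨                       
l┃Data processing optimizes▲┃                       
m┃Each component validates █┃                       
e┃                         ░┃                       
v┃The algorithm maintains u░┃                       
r┃The process processes cac░┃                       
v┃Data processing monitors ░┃                       
l┃The pipeline generates da░┃                       
o┃Each component implements░┃                       
r┃This module analyzes data░┃                       
l┃Error handling handles us░┃                       
i┃The framework processes n░┃                       
r┃                         ░┃                       


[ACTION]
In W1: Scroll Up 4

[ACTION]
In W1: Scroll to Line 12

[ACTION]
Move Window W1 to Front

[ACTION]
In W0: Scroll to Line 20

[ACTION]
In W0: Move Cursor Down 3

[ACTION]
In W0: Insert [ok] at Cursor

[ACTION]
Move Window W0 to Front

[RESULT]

itor           ┃            ┃                       
───────────────┨────────────┨                       
lor,carol72@ex▲┃g optimizes▲┃                       
mith,ivy33@exa░┃ validates █┃                       
ee,frank16@exa░┃           ░┃                       
vis,jack91@exa░┃maintains u░┃                       
rk,jack75@exam░┃ocesses cac░┃                       
vis,carol43@ex░┃g monitors ░┃                       
l,bob28@exampl░┃enerates da░┃                       
own,dave43@exa░┃ implements░┃                       
rown,hank59@ex░┃alyzes data░┃                       
ll,alice63@exa░┃ handles us░┃                       
ing,bob23@exam█┃processes n░┃                       
rown,carol61@e▼┃           ░┃                       


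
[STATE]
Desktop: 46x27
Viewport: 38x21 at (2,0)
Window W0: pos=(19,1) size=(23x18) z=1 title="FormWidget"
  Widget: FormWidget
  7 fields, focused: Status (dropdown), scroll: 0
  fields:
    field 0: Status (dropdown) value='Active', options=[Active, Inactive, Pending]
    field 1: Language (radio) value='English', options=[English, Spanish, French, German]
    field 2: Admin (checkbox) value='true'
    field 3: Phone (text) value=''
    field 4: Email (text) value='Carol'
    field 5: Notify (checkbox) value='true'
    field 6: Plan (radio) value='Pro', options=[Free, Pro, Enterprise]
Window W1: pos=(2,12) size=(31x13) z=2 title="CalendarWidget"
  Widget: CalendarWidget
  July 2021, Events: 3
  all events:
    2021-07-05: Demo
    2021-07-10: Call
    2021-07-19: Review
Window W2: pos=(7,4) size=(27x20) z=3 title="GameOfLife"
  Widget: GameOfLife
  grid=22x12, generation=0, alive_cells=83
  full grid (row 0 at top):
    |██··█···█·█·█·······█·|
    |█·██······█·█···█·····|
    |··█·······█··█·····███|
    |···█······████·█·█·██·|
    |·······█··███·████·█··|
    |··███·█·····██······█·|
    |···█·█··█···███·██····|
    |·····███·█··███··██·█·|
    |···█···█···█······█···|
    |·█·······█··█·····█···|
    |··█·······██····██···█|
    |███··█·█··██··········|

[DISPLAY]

                                      
                 ┏━━━━━━━━━━━━━━━━━━━━
                 ┃ FormWidget         
                 ┠────────────────────
     ┏━━━━━━━━━━━━━━━━━━━━━━━━━┓[Acti▼
     ┃ GameOfLife              ┃(●) En
     ┠─────────────────────────┨[x]   
     ┃Gen: 0                   ┃[     
     ┃██··█···█·█·█·······█·   ┃[Carol
     ┃█·██······█·█···█·····   ┃[x]   
     ┃··█·······█··█·····███   ┃( ) Fr
     ┃···█······████·█·█·██·   ┃      
┏━━━━┃·······█··███·████·█··   ┃      
┃ Cal┃··███·█·····██······█·   ┃      
┠────┃···█·█··█···███·██····   ┃      
┃    ┃·····███·█··███··██·█·   ┃      
┃Mo T┃···█···█···█······█···   ┃      
┃    ┃·█·······█··█·····█···   ┃      
┃ 5* ┃··█·······██····██···█   ┃━━━━━━
┃12 1┃███··█·█··██··········   ┃      
┃19* ┃                         ┃      


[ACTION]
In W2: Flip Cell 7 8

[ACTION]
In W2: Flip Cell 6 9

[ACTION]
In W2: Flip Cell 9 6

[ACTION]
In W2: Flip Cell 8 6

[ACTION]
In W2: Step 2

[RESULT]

                                      
                 ┏━━━━━━━━━━━━━━━━━━━━
                 ┃ FormWidget         
                 ┠────────────────────
     ┏━━━━━━━━━━━━━━━━━━━━━━━━━┓[Acti▼
     ┃ GameOfLife              ┃(●) En
     ┠─────────────────────────┨[x]   
     ┃Gen: 2                   ┃[     
     ┃█··█··················   ┃[Carol
     ┃█·········█████···██··   ┃[x]   
     ┃·███·····███████████·█   ┃( ) Fr
     ┃·███·····█·····█·█·█··   ┃      
┏━━━━┃··█·█·██··█······█····   ┃      
┃ Cal┃·█···████··█···█······   ┃      
┠────┃··█····█···█··█·······   ┃      
┃    ┃········█···█·█·······   ┃      
┃Mo T┃······█·██··█··█··█···   ┃      
┃    ┃·█····████··█····██···   ┃      
┃ 5* ┃··██··██··█·█·········   ┃━━━━━━
┃12 1┃·██·······██··········   ┃      
┃19* ┃                         ┃      


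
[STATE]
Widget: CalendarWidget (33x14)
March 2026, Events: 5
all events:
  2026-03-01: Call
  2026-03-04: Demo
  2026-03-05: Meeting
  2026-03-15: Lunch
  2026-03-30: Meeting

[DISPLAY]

            March 2026           
Mo Tu We Th Fr Sa Su             
                   1*            
 2  3  4*  5*  6  7  8           
 9 10 11 12 13 14 15*            
16 17 18 19 20 21 22             
23 24 25 26 27 28 29             
30* 31                           
                                 
                                 
                                 
                                 
                                 
                                 


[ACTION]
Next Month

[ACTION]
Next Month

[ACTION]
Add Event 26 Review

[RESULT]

             May 2026            
Mo Tu We Th Fr Sa Su             
             1  2  3             
 4  5  6  7  8  9 10             
11 12 13 14 15 16 17             
18 19 20 21 22 23 24             
25 26* 27 28 29 30 31            
                                 
                                 
                                 
                                 
                                 
                                 
                                 


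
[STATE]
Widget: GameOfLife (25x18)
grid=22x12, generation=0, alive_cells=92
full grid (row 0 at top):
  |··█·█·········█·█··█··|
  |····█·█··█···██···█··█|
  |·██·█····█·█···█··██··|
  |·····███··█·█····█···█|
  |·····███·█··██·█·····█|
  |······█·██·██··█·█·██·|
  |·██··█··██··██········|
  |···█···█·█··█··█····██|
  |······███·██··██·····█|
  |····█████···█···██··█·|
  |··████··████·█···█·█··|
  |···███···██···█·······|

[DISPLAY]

Gen: 0                   
··█·█·········█·█··█··   
····█·█··█···██···█··█   
·██·█····█·█···█··██··   
·····███··█·█····█···█   
·····███·█··██·█·····█   
······█·██·██··█·█·██·   
·██··█··██··██········   
···█···█·█··█··█····██   
······███·██··██·····█   
····█████···█···██··█·   
··████··████·█···█·█··   
···███···██···█·······   
                         
                         
                         
                         
                         


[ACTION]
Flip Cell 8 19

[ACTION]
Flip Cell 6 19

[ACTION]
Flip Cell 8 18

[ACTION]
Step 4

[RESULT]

Gen: 4                   
·█████··█·█····███····   
·█···███···█···█··█·█·   
·██·······█····█·█·█··   
···███·█·█········█·█·   
····████·············█   
···········██·█·······   
···········█··········   
············██·······█   
·····················█   
····················█·   
······················   
······················   
                         
                         
                         
                         
                         


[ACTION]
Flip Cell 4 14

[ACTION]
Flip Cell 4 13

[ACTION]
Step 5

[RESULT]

Gen: 9                   
·███·█·█······███████·   
█·····███··███···█····   
█··████··█·█··██··█···   
·····█···██·██···██··█   
·██··█·····███···█·███   
··█·█······█·█·██·····   
···█··················   
······················   
······················   
······················   
······················   
······················   
                         
                         
                         
                         
                         


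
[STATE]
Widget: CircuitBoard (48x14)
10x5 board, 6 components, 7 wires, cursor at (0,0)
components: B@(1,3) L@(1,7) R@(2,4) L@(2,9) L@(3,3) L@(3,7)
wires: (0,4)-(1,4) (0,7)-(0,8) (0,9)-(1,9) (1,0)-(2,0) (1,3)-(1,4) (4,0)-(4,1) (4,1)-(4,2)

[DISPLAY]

   0 1 2 3 4 5 6 7 8 9                          
0  [.]              ·           · ─ ·   ·       
                    │                   │       
1   ·           B ─ ·           L       ·       
    │                                           
2   ·               R                   L       
                                                
3               L               L               
                                                
4   · ─ · ─ ·                                   
Cursor: (0,0)                                   
                                                
                                                
                                                


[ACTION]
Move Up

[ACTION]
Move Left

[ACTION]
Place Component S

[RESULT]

   0 1 2 3 4 5 6 7 8 9                          
0  [S]              ·           · ─ ·   ·       
                    │                   │       
1   ·           B ─ ·           L       ·       
    │                                           
2   ·               R                   L       
                                                
3               L               L               
                                                
4   · ─ · ─ ·                                   
Cursor: (0,0)                                   
                                                
                                                
                                                


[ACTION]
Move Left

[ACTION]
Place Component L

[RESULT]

   0 1 2 3 4 5 6 7 8 9                          
0  [L]              ·           · ─ ·   ·       
                    │                   │       
1   ·           B ─ ·           L       ·       
    │                                           
2   ·               R                   L       
                                                
3               L               L               
                                                
4   · ─ · ─ ·                                   
Cursor: (0,0)                                   
                                                
                                                
                                                


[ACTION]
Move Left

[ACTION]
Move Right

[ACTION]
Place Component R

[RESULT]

   0 1 2 3 4 5 6 7 8 9                          
0   L  [R]          ·           · ─ ·   ·       
                    │                   │       
1   ·           B ─ ·           L       ·       
    │                                           
2   ·               R                   L       
                                                
3               L               L               
                                                
4   · ─ · ─ ·                                   
Cursor: (0,1)                                   
                                                
                                                
                                                


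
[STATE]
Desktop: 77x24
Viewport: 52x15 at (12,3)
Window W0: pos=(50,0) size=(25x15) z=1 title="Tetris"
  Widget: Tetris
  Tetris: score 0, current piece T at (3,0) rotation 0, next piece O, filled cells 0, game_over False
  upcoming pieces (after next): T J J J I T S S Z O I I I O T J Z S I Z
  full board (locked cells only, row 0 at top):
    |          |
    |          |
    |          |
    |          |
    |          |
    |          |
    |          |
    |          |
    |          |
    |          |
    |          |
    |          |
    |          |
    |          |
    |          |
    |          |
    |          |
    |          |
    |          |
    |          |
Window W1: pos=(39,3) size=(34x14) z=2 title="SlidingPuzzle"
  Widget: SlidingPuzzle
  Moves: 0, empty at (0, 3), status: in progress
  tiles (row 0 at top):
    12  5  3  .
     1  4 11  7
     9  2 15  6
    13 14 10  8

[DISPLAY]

                           ┏━━━━━━━━━━━━━━━━━━━━━━━━
                           ┃ SlidingPuzzle          
                           ┠────────────────────────
                           ┃┌────┬────┬────┬────┐   
                           ┃│ 12 │  5 │  3 │    │   
                           ┃├────┼────┼────┼────┤   
                           ┃│  1 │  4 │ 11 │  7 │   
                           ┃├────┼────┼────┼────┤   
                           ┃│  9 │  2 │ 15 │  6 │   
                           ┃├────┼────┼────┼────┤   
                           ┃│ 13 │ 14 │ 10 │  8 │   
                           ┃└────┴────┴────┴────┘   
                           ┃Moves: 0                
                           ┗━━━━━━━━━━━━━━━━━━━━━━━━
                                                    


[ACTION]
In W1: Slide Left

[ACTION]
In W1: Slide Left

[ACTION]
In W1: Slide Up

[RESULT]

                           ┏━━━━━━━━━━━━━━━━━━━━━━━━
                           ┃ SlidingPuzzle          
                           ┠────────────────────────
                           ┃┌────┬────┬────┬────┐   
                           ┃│ 12 │  5 │  3 │  7 │   
                           ┃├────┼────┼────┼────┤   
                           ┃│  1 │  4 │ 11 │    │   
                           ┃├────┼────┼────┼────┤   
                           ┃│  9 │  2 │ 15 │  6 │   
                           ┃├────┼────┼────┼────┤   
                           ┃│ 13 │ 14 │ 10 │  8 │   
                           ┃└────┴────┴────┴────┘   
                           ┃Moves: 1                
                           ┗━━━━━━━━━━━━━━━━━━━━━━━━
                                                    


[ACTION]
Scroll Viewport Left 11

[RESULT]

                                      ┏━━━━━━━━━━━━━
                                      ┃ SlidingPuzzl
                                      ┠─────────────
                                      ┃┌────┬────┬──
                                      ┃│ 12 │  5 │  
                                      ┃├────┼────┼──
                                      ┃│  1 │  4 │ 1
                                      ┃├────┼────┼──
                                      ┃│  9 │  2 │ 1
                                      ┃├────┼────┼──
                                      ┃│ 13 │ 14 │ 1
                                      ┃└────┴────┴──
                                      ┃Moves: 1     
                                      ┗━━━━━━━━━━━━━
                                                    


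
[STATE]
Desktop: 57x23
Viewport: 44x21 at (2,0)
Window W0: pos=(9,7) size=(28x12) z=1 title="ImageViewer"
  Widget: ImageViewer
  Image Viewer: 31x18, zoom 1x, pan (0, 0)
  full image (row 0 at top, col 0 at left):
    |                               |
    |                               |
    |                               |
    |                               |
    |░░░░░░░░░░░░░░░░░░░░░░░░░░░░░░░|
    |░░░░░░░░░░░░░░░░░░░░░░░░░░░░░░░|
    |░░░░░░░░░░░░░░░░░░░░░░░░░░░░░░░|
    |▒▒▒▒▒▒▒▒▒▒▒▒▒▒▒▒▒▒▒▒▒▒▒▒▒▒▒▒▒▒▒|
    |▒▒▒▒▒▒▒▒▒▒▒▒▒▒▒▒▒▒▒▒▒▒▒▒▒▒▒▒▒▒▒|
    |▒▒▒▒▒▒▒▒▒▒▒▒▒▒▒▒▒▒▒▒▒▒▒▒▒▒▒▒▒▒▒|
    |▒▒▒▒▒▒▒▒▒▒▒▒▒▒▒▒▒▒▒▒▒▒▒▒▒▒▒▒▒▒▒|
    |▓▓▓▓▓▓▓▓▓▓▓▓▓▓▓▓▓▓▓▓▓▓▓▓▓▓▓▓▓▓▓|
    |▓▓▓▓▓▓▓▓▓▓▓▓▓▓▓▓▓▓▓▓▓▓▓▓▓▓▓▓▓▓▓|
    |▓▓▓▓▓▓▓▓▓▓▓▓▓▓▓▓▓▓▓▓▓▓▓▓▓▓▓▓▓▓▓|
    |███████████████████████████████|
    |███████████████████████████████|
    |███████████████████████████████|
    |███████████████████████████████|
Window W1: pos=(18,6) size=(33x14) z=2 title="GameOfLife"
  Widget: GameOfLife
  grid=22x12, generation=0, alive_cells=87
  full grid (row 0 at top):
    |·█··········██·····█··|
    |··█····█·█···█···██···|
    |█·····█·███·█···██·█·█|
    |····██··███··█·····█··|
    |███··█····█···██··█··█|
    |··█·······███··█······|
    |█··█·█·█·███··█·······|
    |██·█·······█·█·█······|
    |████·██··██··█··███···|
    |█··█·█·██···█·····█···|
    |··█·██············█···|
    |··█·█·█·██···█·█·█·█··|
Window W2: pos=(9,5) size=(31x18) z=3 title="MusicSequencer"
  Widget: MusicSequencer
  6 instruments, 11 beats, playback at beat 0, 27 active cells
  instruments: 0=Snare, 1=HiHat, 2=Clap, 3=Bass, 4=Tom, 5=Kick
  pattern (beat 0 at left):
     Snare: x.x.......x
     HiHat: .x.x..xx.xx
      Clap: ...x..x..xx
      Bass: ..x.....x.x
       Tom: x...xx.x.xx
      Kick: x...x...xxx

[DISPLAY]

                                            
                                            
                                            
                                            
                                            
       ┏━━━━━━━━━━━━━━━━━━━━━━━━━━━━━┓      
       ┃ MusicSequencer              ┃━━━━━━
       ┠─────────────────────────────┨      
       ┃      ▼1234567890            ┃──────
       ┃ Snare█·█·······█            ┃      
       ┃ HiHat·█·█··██·██            ┃·     
       ┃  Clap···█··█··██            ┃█     
       ┃  Bass··█·····█·█            ┃·     
       ┃   Tom█···██·█·██            ┃█     
       ┃  Kick█···█···███            ┃·     
       ┃                             ┃·     
       ┃                             ┃·     
       ┃                             ┃·     
       ┃                             ┃·     
       ┃                             ┃━━━━━━
       ┃                             ┃      


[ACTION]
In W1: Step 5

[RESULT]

                                            
                                            
                                            
                                            
                                            
       ┏━━━━━━━━━━━━━━━━━━━━━━━━━━━━━┓      
       ┃ MusicSequencer              ┃━━━━━━
       ┠─────────────────────────────┨      
       ┃      ▼1234567890            ┃──────
       ┃ Snare█·█·······█            ┃      
       ┃ HiHat·█·█··██·██            ┃·     
       ┃  Clap···█··█··██            ┃·     
       ┃  Bass··█·····█·█            ┃·     
       ┃   Tom█···██·█·██            ┃·     
       ┃  Kick█···█···███            ┃·     
       ┃                             ┃·     
       ┃                             ┃·     
       ┃                             ┃·     
       ┃                             ┃·     
       ┃                             ┃━━━━━━
       ┃                             ┃      


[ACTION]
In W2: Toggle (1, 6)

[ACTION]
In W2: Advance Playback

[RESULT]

                                            
                                            
                                            
                                            
                                            
       ┏━━━━━━━━━━━━━━━━━━━━━━━━━━━━━┓      
       ┃ MusicSequencer              ┃━━━━━━
       ┠─────────────────────────────┨      
       ┃      0▼234567890            ┃──────
       ┃ Snare█·█·······█            ┃      
       ┃ HiHat·█·█···█·██            ┃·     
       ┃  Clap···█··█··██            ┃·     
       ┃  Bass··█·····█·█            ┃·     
       ┃   Tom█···██·█·██            ┃·     
       ┃  Kick█···█···███            ┃·     
       ┃                             ┃·     
       ┃                             ┃·     
       ┃                             ┃·     
       ┃                             ┃·     
       ┃                             ┃━━━━━━
       ┃                             ┃      


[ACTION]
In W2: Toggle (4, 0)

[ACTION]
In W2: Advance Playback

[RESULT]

                                            
                                            
                                            
                                            
                                            
       ┏━━━━━━━━━━━━━━━━━━━━━━━━━━━━━┓      
       ┃ MusicSequencer              ┃━━━━━━
       ┠─────────────────────────────┨      
       ┃      01▼34567890            ┃──────
       ┃ Snare█·█·······█            ┃      
       ┃ HiHat·█·█···█·██            ┃·     
       ┃  Clap···█··█··██            ┃·     
       ┃  Bass··█·····█·█            ┃·     
       ┃   Tom····██·█·██            ┃·     
       ┃  Kick█···█···███            ┃·     
       ┃                             ┃·     
       ┃                             ┃·     
       ┃                             ┃·     
       ┃                             ┃·     
       ┃                             ┃━━━━━━
       ┃                             ┃      


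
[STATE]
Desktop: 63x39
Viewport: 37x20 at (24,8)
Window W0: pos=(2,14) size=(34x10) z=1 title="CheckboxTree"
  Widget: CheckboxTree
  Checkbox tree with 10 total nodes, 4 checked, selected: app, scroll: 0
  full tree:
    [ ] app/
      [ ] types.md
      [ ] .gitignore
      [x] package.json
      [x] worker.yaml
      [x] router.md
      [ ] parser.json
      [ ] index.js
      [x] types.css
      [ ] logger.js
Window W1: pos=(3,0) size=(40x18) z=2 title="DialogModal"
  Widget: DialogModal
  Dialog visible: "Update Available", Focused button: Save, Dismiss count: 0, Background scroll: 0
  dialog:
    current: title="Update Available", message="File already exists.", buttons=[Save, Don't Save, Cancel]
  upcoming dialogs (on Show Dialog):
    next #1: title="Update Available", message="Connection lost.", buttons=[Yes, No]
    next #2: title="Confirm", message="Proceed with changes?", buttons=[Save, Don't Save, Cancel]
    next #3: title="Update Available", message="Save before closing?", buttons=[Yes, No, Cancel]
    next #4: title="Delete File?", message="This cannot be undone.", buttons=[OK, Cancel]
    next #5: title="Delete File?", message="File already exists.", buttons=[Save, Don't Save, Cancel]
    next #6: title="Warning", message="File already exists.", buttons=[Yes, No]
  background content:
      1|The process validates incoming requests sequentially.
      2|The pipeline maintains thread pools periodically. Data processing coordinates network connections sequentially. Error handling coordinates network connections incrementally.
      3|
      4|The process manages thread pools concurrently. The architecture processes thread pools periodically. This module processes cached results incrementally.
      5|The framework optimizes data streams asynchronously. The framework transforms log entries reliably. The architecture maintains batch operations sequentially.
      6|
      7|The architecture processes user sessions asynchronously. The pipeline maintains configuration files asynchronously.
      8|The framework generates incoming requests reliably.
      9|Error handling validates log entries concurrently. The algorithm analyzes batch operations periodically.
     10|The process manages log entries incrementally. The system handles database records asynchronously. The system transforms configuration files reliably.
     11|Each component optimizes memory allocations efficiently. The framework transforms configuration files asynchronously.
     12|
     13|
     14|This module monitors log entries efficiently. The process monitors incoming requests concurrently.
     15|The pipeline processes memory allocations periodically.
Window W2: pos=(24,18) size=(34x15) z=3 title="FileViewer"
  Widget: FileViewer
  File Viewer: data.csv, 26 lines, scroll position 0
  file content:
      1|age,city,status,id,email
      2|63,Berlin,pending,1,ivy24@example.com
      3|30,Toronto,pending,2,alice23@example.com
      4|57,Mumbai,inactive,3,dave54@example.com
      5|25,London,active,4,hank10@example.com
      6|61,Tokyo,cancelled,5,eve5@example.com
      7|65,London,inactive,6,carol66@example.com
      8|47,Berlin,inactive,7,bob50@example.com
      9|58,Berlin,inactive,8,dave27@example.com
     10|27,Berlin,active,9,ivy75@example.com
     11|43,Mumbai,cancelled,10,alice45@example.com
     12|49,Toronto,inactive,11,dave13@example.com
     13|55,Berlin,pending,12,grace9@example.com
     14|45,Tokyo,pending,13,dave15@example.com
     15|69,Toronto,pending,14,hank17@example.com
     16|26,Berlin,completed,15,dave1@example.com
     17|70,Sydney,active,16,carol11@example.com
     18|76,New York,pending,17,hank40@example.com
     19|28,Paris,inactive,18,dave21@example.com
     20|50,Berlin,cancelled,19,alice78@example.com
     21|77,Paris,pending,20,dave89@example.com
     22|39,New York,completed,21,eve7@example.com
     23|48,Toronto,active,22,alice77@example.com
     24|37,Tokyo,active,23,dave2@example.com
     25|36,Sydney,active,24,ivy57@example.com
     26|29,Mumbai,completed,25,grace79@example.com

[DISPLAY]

ailable       │   ┃                  
y exists.     │sio┃                  
ave   Cancel  │que┃                  
──────────────┘s c┃                  
log entries increm┃                  
izes memory alloca┃                  
                  ┃                  
                  ┃                  
 log entries effic┃                  
━━━━━━━━━━━━━━━━━━┛                  
┏━━━━━━━━━━━━━━━━━━━━━━━━━━━━━━━━┓   
┃ FileViewer                     ┃   
┠────────────────────────────────┨   
┃age,city,status,id,email       ▲┃   
┃63,Berlin,pending,1,ivy24@examp█┃   
┃30,Toronto,pending,2,alice23@ex░┃   
┃57,Mumbai,inactive,3,dave54@exa░┃   
┃25,London,active,4,hank10@examp░┃   
┃61,Tokyo,cancelled,5,eve5@examp░┃   
┃65,London,inactive,6,carol66@ex░┃   


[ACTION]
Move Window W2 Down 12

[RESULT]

ailable       │   ┃                  
y exists.     │sio┃                  
ave   Cancel  │que┃                  
──────────────┘s c┃                  
log entries increm┃                  
izes memory alloca┃                  
                  ┃                  
                  ┃                  
 log entries effic┃                  
━━━━━━━━━━━━━━━━━━┛                  
           ┃                         
           ┃                         
           ┃                         
           ┃                         
           ┃                         
━━━━━━━━━━━┛                         
┏━━━━━━━━━━━━━━━━━━━━━━━━━━━━━━━━┓   
┃ FileViewer                     ┃   
┠────────────────────────────────┨   
┃age,city,status,id,email       ▲┃   


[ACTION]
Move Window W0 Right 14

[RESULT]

ailable       │   ┃                  
y exists.     │sio┃                  
ave   Cancel  │que┃                  
──────────────┘s c┃                  
log entries increm┃                  
izes memory alloca┃                  
                  ┃━━━━━━┓           
                  ┃      ┃           
 log entries effic┃──────┨           
━━━━━━━━━━━━━━━━━━┛      ┃           
types.md                 ┃           
.gitignore               ┃           
package.json             ┃           
worker.yaml              ┃           
router.md                ┃           
━━━━━━━━━━━━━━━━━━━━━━━━━┛           
┏━━━━━━━━━━━━━━━━━━━━━━━━━━━━━━━━┓   
┃ FileViewer                     ┃   
┠────────────────────────────────┨   
┃age,city,status,id,email       ▲┃   


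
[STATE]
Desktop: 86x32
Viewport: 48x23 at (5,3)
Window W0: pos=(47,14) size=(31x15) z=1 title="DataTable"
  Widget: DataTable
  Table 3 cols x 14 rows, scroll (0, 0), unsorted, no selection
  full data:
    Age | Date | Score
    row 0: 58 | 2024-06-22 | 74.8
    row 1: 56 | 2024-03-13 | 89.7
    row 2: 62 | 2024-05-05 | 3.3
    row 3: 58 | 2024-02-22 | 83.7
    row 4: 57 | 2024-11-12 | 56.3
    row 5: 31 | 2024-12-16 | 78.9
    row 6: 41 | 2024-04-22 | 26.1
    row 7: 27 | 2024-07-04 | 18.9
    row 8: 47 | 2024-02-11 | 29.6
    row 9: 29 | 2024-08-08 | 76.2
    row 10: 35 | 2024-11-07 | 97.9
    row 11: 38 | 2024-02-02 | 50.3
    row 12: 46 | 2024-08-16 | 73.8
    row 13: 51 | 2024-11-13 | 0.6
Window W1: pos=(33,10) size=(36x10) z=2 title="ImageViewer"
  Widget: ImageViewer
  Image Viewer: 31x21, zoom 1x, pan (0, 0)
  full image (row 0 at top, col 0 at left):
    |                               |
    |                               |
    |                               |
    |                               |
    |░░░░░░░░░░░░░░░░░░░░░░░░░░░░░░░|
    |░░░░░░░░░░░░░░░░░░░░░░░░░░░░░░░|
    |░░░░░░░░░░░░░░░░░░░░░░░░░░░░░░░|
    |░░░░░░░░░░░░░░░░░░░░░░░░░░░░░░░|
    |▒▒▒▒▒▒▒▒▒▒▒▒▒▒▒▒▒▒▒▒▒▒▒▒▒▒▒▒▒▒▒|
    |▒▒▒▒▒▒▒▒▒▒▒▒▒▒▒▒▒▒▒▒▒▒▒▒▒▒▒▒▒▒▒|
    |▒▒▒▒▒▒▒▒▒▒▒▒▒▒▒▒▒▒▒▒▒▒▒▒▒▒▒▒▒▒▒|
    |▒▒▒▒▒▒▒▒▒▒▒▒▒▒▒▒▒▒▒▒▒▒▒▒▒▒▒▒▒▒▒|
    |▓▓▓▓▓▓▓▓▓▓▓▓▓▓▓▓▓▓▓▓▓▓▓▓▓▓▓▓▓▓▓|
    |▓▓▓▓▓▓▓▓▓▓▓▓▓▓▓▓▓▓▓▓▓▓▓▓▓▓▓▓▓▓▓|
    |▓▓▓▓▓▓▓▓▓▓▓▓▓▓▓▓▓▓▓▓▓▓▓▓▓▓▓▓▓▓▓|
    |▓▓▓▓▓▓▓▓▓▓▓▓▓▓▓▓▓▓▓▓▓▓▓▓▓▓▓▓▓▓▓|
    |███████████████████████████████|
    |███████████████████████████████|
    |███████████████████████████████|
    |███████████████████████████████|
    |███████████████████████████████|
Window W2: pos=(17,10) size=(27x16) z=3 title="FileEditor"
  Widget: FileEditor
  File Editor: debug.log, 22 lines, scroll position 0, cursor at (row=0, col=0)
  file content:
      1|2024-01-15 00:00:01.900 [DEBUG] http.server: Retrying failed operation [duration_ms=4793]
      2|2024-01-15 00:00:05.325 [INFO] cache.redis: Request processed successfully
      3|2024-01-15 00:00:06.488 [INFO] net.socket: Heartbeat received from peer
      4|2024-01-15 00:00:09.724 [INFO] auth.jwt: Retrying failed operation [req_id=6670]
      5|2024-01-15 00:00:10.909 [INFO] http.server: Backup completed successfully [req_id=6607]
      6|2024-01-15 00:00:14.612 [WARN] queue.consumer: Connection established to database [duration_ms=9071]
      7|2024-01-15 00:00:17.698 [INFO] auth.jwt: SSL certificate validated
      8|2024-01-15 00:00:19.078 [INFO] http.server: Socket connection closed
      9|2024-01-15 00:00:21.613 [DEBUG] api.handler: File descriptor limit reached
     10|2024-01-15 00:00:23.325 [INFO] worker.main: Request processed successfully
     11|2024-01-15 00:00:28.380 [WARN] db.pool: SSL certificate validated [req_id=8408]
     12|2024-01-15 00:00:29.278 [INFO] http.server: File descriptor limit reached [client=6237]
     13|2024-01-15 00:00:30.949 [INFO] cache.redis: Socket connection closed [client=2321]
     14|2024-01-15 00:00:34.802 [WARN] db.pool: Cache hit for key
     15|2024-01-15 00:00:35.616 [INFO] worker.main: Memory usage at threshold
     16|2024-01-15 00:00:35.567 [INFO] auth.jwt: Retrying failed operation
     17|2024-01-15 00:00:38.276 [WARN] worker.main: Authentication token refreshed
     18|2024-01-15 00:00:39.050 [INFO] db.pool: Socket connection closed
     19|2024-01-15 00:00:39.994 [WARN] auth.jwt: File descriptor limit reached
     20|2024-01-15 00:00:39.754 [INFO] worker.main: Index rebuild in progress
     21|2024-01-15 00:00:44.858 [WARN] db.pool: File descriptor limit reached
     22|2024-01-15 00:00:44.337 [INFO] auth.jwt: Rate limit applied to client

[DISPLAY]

                                                
                                                
                                                
                                                
                                                
                                                
                                                
            ┏━━━━━━━━━━━━━━━━━━━━━━━━━┓━━━━━━━━━
            ┃ FileEditor              ┃er       
            ┠─────────────────────────┨─────────
            ┃█024-01-15 00:00:01.900 ▲┃         
            ┃2024-01-15 00:00:05.325 █┃         
            ┃2024-01-15 00:00:06.488 ░┃         
            ┃2024-01-15 00:00:09.724 ░┃         
            ┃2024-01-15 00:00:10.909 ░┃░░░░░░░░░
            ┃2024-01-15 00:00:14.612 ░┃░░░░░░░░░
            ┃2024-01-15 00:00:17.698 ░┃━━━━━━━━━
            ┃2024-01-15 00:00:19.078 ░┃   ┃56 │2
            ┃2024-01-15 00:00:21.613 ░┃   ┃62 │2
            ┃2024-01-15 00:00:23.325 ░┃   ┃58 │2
            ┃2024-01-15 00:00:28.380 ░┃   ┃57 │2
            ┃2024-01-15 00:00:29.278 ▼┃   ┃31 │2
            ┗━━━━━━━━━━━━━━━━━━━━━━━━━┛   ┃41 │2


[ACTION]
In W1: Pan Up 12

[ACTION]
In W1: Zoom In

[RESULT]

                                                
                                                
                                                
                                                
                                                
                                                
                                                
            ┏━━━━━━━━━━━━━━━━━━━━━━━━━┓━━━━━━━━━
            ┃ FileEditor              ┃er       
            ┠─────────────────────────┨─────────
            ┃█024-01-15 00:00:01.900 ▲┃         
            ┃2024-01-15 00:00:05.325 █┃         
            ┃2024-01-15 00:00:06.488 ░┃         
            ┃2024-01-15 00:00:09.724 ░┃         
            ┃2024-01-15 00:00:10.909 ░┃         
            ┃2024-01-15 00:00:14.612 ░┃         
            ┃2024-01-15 00:00:17.698 ░┃━━━━━━━━━
            ┃2024-01-15 00:00:19.078 ░┃   ┃56 │2
            ┃2024-01-15 00:00:21.613 ░┃   ┃62 │2
            ┃2024-01-15 00:00:23.325 ░┃   ┃58 │2
            ┃2024-01-15 00:00:28.380 ░┃   ┃57 │2
            ┃2024-01-15 00:00:29.278 ▼┃   ┃31 │2
            ┗━━━━━━━━━━━━━━━━━━━━━━━━━┛   ┃41 │2
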